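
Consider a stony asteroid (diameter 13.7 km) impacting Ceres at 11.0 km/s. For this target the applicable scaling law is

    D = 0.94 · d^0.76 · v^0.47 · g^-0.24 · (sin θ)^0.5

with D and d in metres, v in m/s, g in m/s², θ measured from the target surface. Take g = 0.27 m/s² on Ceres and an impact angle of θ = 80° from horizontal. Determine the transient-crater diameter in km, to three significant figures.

In SI units: d = 13700 m, v = 11000 m/s.
d^0.76 = 13700^0.76 = 1393
v^0.47 = 11000^0.47 = 79.33
g^-0.24 = 0.27^-0.24 = 1.369
(sin 80°)^0.5 = 0.9848^0.5 = 0.9924
D = 0.94 × 1393 × 79.33 × 1.369 × 0.9924 = 1.411 × 10^5 m
   = 141.1 km

D ≈ 141 km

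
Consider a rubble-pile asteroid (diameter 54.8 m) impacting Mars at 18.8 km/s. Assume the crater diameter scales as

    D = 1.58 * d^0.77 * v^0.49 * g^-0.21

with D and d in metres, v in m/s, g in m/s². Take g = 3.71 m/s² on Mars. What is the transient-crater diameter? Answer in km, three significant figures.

In SI units: v = 18800 m/s.
d^0.77 = 54.8^0.77 = 21.82
v^0.49 = 18800^0.49 = 124.3
g^-0.21 = 3.71^-0.21 = 0.7593
D = 1.58 × 21.82 × 124.3 × 0.7593 = 3254 m
   = 3.254 km

D ≈ 3.25 km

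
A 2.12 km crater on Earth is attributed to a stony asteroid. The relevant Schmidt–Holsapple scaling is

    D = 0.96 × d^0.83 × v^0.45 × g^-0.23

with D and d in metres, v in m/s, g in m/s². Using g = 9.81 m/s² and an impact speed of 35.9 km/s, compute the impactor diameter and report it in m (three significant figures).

Rearranging for d: d = [D / (0.96 · 35900^0.45 · 9.81^-0.23)]^(1/0.83).
D = 2120 m.
35900^0.45 = 112.1
9.81^-0.23 = 0.5914
Denominator = 0.96 × 112.1 × 0.5914 = 63.64
D / 63.64 = 2120 / 63.64 = 33.31
d = 33.31^(1/0.83) = 33.31^1.2048 = 68.30 m

d ≈ 68.3 m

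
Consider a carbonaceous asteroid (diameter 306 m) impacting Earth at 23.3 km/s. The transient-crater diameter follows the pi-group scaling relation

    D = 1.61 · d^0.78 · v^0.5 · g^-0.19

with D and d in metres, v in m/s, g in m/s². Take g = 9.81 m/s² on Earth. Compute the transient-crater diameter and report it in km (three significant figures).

D ≈ 13.8 km

In SI units: v = 23300 m/s.
d^0.78 = 306^0.78 = 86.87
v^0.5 = 23300^0.5 = 152.6
g^-0.19 = 9.81^-0.19 = 0.6480
D = 1.61 × 86.87 × 152.6 × 0.6480 = 13830 m
   = 13.83 km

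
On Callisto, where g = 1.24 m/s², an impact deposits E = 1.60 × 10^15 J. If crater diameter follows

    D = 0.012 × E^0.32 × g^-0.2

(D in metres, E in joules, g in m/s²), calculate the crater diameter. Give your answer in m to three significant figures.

E^0.32 = (1.60 × 10^15)^0.32 = 7.334 × 10^4
g^-0.2 = 1.24^-0.2 = 0.9579
D = 0.012 × 7.334 × 10^4 × 0.9579 = 843.0 m

D ≈ 843 m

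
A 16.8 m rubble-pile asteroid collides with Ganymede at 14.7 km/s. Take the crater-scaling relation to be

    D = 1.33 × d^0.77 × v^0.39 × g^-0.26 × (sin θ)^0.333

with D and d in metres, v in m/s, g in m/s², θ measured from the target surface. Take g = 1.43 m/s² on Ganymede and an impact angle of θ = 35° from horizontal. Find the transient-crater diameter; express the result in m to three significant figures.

In SI units: v = 14700 m/s.
d^0.77 = 16.8^0.77 = 8.780
v^0.39 = 14700^0.39 = 42.19
g^-0.26 = 1.43^-0.26 = 0.9112
(sin 35°)^0.333 = 0.5736^0.333 = 0.8310
D = 1.33 × 8.780 × 42.19 × 0.9112 × 0.8310 = 373.1 m

D ≈ 373 m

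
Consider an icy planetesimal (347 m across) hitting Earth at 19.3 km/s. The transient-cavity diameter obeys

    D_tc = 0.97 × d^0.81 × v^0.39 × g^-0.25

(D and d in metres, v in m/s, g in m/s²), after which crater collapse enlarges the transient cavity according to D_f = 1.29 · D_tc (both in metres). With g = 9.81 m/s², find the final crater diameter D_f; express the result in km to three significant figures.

v = 19300 m/s.
d^0.81 = 347^0.81 = 114.2
v^0.39 = 19300^0.39 = 46.92
g^-0.25 = 9.81^-0.25 = 0.5650
D_tc = 0.97 × 114.2 × 46.92 × 0.5650 = 2937 m
D_f = 1.29 × 2937 = 3789 m
     = 3.789 km

D_f ≈ 3.79 km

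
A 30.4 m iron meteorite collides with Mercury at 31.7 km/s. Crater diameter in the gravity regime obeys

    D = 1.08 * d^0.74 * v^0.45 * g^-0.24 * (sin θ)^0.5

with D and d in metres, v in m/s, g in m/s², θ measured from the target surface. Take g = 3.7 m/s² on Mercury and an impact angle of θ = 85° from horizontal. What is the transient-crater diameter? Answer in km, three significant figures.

D ≈ 1.04 km

In SI units: v = 31700 m/s.
d^0.74 = 30.4^0.74 = 12.51
v^0.45 = 31700^0.45 = 106.0
g^-0.24 = 3.7^-0.24 = 0.7305
(sin 85°)^0.5 = 0.9962^0.5 = 0.9981
D = 1.08 × 12.51 × 106.0 × 0.7305 × 0.9981 = 1044 m
   = 1.044 km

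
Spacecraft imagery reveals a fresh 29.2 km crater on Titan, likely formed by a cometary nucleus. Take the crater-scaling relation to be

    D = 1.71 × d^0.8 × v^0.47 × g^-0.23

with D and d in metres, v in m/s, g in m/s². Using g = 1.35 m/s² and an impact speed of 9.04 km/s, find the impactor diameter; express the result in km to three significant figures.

d ≈ 1.01 km

Rearranging for d: d = [D / (1.71 · 9040^0.47 · 1.35^-0.23)]^(1/0.8).
D = 29200 m.
9040^0.47 = 72.34
1.35^-0.23 = 0.9333
Denominator = 1.71 × 72.34 × 0.9333 = 115.5
D / 115.5 = 29200 / 115.5 = 252.8
d = 252.8^(1/0.8) = 252.8^1.25 = 1008 m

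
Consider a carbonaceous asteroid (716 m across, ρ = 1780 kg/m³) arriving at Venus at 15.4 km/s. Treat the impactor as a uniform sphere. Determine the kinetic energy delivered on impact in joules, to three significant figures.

v = 15400 m/s.
Mass m = (π/6) ρ d³ = (π/6) × 1780 × (716)³ = 3.421 × 10^11 kg
E = ½ m v² = 0.5 × 3.421 × 10^11 × (15400)² = 4.057 × 10^19 J

E ≈ 4.06 × 10^19 J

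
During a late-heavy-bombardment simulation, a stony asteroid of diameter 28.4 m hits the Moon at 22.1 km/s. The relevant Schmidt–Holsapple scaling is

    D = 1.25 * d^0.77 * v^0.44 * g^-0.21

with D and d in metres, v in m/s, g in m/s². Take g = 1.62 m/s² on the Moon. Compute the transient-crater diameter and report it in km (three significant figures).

D ≈ 1.21 km

In SI units: v = 22100 m/s.
d^0.77 = 28.4^0.77 = 13.15
v^0.44 = 22100^0.44 = 81.57
g^-0.21 = 1.62^-0.21 = 0.9037
D = 1.25 × 13.15 × 81.57 × 0.9037 = 1212 m
   = 1.212 km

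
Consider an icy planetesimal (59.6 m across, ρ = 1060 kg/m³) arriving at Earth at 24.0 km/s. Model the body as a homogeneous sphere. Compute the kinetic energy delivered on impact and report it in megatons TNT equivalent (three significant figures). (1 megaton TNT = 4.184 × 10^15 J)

v = 24000 m/s.
Mass m = (π/6) ρ d³ = (π/6) × 1060 × (59.6)³ = 1.175 × 10^8 kg
E = ½ m v² = 0.5 × 1.175 × 10^8 × (24000)² = 3.384 × 10^16 J
   = 3.384 × 10^16 / 4.184×10^15 = 8.088 Mt

E ≈ 8.09 Mt TNT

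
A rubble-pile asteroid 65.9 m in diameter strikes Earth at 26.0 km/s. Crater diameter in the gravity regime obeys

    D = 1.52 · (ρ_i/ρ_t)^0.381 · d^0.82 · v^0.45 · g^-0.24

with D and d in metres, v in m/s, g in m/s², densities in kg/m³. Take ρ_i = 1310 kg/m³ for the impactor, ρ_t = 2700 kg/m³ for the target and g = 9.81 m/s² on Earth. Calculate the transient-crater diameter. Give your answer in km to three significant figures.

D ≈ 2.01 km

In SI units: v = 26000 m/s.
(ρ_i/ρ_t)^0.381 = (1310/2700)^0.381 = 0.7592
d^0.82 = 65.9^0.82 = 31.01
v^0.45 = 26000^0.45 = 96.99
g^-0.24 = 9.81^-0.24 = 0.5781
D = 1.52 × 0.7592 × 31.01 × 96.99 × 0.5781 = 2006 m
   = 2.006 km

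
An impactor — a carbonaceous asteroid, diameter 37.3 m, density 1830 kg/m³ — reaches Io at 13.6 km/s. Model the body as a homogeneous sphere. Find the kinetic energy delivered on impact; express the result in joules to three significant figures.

v = 13600 m/s.
Mass m = (π/6) ρ d³ = (π/6) × 1830 × (37.3)³ = 4.973 × 10^7 kg
E = ½ m v² = 0.5 × 4.973 × 10^7 × (13600)² = 4.599 × 10^15 J

E ≈ 4.60 × 10^15 J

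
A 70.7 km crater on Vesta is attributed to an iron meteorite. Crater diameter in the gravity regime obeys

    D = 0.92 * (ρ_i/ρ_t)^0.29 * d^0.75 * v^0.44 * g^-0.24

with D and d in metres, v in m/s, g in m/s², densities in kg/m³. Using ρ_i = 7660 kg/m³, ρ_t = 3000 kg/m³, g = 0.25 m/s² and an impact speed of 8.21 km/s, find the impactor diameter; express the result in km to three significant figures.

Rearranging for d: d = [D / (0.92 · (7660/3000)^0.29 · 8210^0.44 · 0.25^-0.24)]^(1/0.75).
D = 70700 m.
(7660/3000)^0.29 = 1.312
8210^0.44 = 52.76
0.25^-0.24 = 1.395
Denominator = 0.92 × 1.312 × 52.76 × 1.395 = 88.84
D / 88.84 = 70700 / 88.84 = 795.8
d = 795.8^(1/0.75) = 795.8^1.3333 = 7373 m

d ≈ 7.37 km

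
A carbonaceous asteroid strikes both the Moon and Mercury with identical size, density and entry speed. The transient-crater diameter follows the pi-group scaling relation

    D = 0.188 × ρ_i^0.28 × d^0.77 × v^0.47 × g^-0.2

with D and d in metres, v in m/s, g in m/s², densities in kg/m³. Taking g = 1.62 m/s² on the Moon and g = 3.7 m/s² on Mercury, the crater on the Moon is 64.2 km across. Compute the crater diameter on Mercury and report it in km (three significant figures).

D ≈ 54.4 km

All impactor-dependent factors cancel in the ratio, leaving D_Mercury/D_Moon = (g_Mercury/g_Moon)^-0.2.
(3.7/1.62)^-0.2 = 2.284^-0.2 = 0.8477
D_Mercury = 0.8477 × 64.2 km = 54.4 km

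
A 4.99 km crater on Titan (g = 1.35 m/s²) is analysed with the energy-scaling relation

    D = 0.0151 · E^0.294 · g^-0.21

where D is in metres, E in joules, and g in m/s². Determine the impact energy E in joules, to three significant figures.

E ≈ 7.34 × 10^18 J

Rearranging: E = [D / (0.0151 · g^-0.21)]^(1/0.294).
D = 4990 m.
g^-0.21 = 1.35^-0.21 = 0.9389
D / (0.0151 × 0.9389) = 4990 / (0.01418) = 3.519 × 10^5
E = (3.519 × 10^5)^3.4014 = 7.338 × 10^18 J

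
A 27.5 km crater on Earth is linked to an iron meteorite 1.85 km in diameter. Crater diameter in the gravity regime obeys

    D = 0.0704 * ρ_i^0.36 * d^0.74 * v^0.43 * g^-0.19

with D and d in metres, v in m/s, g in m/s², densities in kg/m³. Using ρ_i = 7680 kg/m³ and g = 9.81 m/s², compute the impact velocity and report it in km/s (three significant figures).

v ≈ 36.9 km/s

Rearranging for v: v = [D / (0.0704 · 7680^0.36 · 1850^0.74 · 9.81^-0.19)]^(1/0.43).
D = 27500 m.
7680^0.36 = 25.05
1850^0.74 = 261.6
9.81^-0.19 = 0.6480
Denominator = 0.0704 × 25.05 × 261.6 × 0.6480 = 298.9
D / 298.9 = 27500 / 298.9 = 92.00
v = 92.00^(1/0.43) = 92.00^2.3256 = 36896 m/s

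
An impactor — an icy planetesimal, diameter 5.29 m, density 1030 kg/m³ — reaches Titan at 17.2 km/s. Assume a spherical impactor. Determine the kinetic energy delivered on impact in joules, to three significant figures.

E ≈ 1.18 × 10^13 J

v = 17200 m/s.
Mass m = (π/6) ρ d³ = (π/6) × 1030 × (5.29)³ = 7.984 × 10^4 kg
E = ½ m v² = 0.5 × 7.984 × 10^4 × (17200)² = 1.181 × 10^13 J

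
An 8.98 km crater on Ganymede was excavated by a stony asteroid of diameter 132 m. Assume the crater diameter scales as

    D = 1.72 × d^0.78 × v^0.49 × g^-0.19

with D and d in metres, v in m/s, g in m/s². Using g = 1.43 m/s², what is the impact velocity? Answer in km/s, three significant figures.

v ≈ 18.7 km/s

Rearranging for v: v = [D / (1.72 · 132^0.78 · 1.43^-0.19)]^(1/0.49).
D = 8980 m.
132^0.78 = 45.09
1.43^-0.19 = 0.9343
Denominator = 1.72 × 45.09 × 0.9343 = 72.46
D / 72.46 = 8980 / 72.46 = 123.9
v = 123.9^(1/0.49) = 123.9^2.0408 = 18687 m/s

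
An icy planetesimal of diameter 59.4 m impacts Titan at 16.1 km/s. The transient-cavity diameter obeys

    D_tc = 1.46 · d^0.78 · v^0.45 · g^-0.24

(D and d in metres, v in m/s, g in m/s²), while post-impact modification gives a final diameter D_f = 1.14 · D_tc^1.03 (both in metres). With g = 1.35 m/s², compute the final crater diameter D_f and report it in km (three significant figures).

v = 16100 m/s.
d^0.78 = 59.4^0.78 = 24.19
v^0.45 = 16100^0.45 = 78.18
g^-0.24 = 1.35^-0.24 = 0.9305
D_tc = 1.46 × 24.19 × 78.18 × 0.9305 = 2569 m
D_f = 1.14 × (2569)^1.03 = 3706 m
     = 3.706 km

D_f ≈ 3.71 km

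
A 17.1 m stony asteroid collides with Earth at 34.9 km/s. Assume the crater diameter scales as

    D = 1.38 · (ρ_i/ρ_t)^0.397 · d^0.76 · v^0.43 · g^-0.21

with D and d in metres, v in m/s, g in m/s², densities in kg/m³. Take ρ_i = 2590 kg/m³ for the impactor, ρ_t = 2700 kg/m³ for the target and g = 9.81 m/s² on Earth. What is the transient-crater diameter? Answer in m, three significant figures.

D ≈ 653 m

In SI units: v = 34900 m/s.
(ρ_i/ρ_t)^0.397 = (2590/2700)^0.397 = 0.9836
d^0.76 = 17.1^0.76 = 8.651
v^0.43 = 34900^0.43 = 89.83
g^-0.21 = 9.81^-0.21 = 0.6191
D = 1.38 × 0.9836 × 8.651 × 89.83 × 0.6191 = 653.0 m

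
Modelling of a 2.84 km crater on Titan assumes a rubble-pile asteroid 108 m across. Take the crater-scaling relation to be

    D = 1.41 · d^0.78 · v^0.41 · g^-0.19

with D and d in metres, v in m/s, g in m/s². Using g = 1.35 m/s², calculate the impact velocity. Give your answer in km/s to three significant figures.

Rearranging for v: v = [D / (1.41 · 108^0.78 · 1.35^-0.19)]^(1/0.41).
D = 2840 m.
108^0.78 = 38.55
1.35^-0.19 = 0.9446
Denominator = 1.41 × 38.55 × 0.9446 = 51.34
D / 51.34 = 2840 / 51.34 = 55.32
v = 55.32^(1/0.41) = 55.32^2.439 = 17819 m/s

v ≈ 17.8 km/s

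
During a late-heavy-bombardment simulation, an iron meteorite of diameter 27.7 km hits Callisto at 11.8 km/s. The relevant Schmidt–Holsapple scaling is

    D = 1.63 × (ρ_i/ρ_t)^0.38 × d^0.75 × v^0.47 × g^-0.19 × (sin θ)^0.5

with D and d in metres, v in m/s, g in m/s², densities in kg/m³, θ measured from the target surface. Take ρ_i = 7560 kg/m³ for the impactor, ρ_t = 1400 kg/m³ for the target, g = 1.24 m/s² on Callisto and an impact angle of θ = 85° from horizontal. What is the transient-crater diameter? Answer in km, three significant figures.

D ≈ 522 km

In SI units: d = 27700 m, v = 11800 m/s.
(ρ_i/ρ_t)^0.38 = (7560/1400)^0.38 = 1.898
d^0.75 = 27700^0.75 = 2147
v^0.47 = 11800^0.47 = 81.99
g^-0.19 = 1.24^-0.19 = 0.9600
(sin 85°)^0.5 = 0.9962^0.5 = 0.9981
D = 1.63 × 1.898 × 2147 × 81.99 × 0.9600 × 0.9981 = 5.218 × 10^5 m
   = 521.8 km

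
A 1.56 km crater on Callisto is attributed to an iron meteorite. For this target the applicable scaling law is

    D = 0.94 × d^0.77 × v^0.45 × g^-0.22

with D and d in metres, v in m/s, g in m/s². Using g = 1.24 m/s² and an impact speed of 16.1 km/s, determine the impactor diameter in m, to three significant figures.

Rearranging for d: d = [D / (0.94 · 16100^0.45 · 1.24^-0.22)]^(1/0.77).
D = 1560 m.
16100^0.45 = 78.18
1.24^-0.22 = 0.9538
Denominator = 0.94 × 78.18 × 0.9538 = 70.09
D / 70.09 = 1560 / 70.09 = 22.26
d = 22.26^(1/0.77) = 22.26^1.2987 = 56.24 m

d ≈ 56.2 m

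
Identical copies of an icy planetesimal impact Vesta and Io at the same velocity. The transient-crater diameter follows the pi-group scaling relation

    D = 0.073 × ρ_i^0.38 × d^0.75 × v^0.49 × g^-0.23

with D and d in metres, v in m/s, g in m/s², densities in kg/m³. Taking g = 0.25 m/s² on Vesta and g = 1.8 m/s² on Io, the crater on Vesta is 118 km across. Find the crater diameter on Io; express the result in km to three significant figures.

D ≈ 74.9 km

All impactor-dependent factors cancel in the ratio, leaving D_Io/D_Vesta = (g_Io/g_Vesta)^-0.23.
(1.8/0.25)^-0.23 = 7.200^-0.23 = 0.6351
D_Io = 0.6351 × 118 km = 74.9 km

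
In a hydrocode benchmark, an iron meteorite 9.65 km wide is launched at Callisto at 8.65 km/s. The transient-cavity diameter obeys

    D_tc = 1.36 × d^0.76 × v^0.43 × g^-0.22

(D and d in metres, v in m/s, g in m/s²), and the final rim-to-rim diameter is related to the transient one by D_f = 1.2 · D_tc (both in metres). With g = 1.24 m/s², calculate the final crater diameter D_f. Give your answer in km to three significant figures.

D_f ≈ 81.9 km

In SI: d = 9650 m, v = 8650 m/s.
d^0.76 = 9650^0.76 = 1067
v^0.43 = 8650^0.43 = 49.31
g^-0.22 = 1.24^-0.22 = 0.9538
D_tc = 1.36 × 1067 × 49.31 × 0.9538 = 68250 m
D_f = 1.2 × 68250 = 81900 m
     = 81.90 km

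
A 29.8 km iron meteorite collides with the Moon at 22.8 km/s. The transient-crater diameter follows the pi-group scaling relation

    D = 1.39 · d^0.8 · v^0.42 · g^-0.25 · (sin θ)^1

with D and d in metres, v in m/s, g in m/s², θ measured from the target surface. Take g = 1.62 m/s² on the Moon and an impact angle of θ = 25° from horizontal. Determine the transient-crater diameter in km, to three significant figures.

In SI units: d = 29800 m, v = 22800 m/s.
d^0.8 = 29800^0.8 = 3796
v^0.42 = 22800^0.42 = 67.66
g^-0.25 = 1.62^-0.25 = 0.8864
(sin 25°)^1 = 0.4226^1 = 0.4226
D = 1.39 × 3796 × 67.66 × 0.8864 × 0.4226 = 1.337 × 10^5 m
   = 133.7 km

D ≈ 134 km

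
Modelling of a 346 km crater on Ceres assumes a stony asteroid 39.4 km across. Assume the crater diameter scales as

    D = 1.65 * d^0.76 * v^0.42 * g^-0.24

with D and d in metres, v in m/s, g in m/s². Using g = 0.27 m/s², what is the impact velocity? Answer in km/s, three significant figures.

v ≈ 10.7 km/s

Rearranging for v: v = [D / (1.65 · 39400^0.76 · 0.27^-0.24)]^(1/0.42).
D = 346000 m.
39400^0.76 = 3109
0.27^-0.24 = 1.369
Denominator = 1.65 × 3109 × 1.369 = 7023
D / 7023 = 346000 / 7023 = 49.27
v = 49.27^(1/0.42) = 49.27^2.381 = 10716 m/s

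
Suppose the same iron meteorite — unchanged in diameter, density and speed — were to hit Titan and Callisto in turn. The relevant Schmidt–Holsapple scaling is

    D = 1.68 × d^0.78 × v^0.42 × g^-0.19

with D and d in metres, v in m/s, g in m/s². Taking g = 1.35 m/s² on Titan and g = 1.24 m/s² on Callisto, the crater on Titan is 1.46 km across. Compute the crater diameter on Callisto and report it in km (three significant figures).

All impactor-dependent factors cancel in the ratio, leaving D_Callisto/D_Titan = (g_Callisto/g_Titan)^-0.19.
(1.24/1.35)^-0.19 = 0.9185^-0.19 = 1.016
D_Callisto = 1.016 × 1.46 km = 1.48 km

D ≈ 1.48 km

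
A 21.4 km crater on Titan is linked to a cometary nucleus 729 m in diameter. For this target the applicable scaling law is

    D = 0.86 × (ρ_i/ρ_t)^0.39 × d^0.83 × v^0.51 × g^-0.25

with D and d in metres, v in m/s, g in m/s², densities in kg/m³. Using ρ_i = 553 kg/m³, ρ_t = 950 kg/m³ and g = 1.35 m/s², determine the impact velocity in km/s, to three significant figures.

v ≈ 16.0 km/s

Rearranging for v: v = [D / (0.86 · (553/950)^0.39 · 729^0.83 · 1.35^-0.25)]^(1/0.51).
D = 21400 m.
(553/950)^0.39 = 0.8097
729^0.83 = 237.7
1.35^-0.25 = 0.9277
Denominator = 0.86 × 0.8097 × 237.7 × 0.9277 = 153.6
D / 153.6 = 21400 / 153.6 = 139.3
v = 139.3^(1/0.51) = 139.3^1.9608 = 15990 m/s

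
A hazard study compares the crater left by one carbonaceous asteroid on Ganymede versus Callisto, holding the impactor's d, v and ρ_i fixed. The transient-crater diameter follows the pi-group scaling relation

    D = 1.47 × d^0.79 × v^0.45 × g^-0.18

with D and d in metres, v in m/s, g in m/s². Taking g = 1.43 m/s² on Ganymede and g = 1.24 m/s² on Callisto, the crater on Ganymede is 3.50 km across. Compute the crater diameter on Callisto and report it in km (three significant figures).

D ≈ 3.59 km

All impactor-dependent factors cancel in the ratio, leaving D_Callisto/D_Ganymede = (g_Callisto/g_Ganymede)^-0.18.
(1.24/1.43)^-0.18 = 0.8671^-0.18 = 1.026
D_Callisto = 1.026 × 3.50 km = 3.59 km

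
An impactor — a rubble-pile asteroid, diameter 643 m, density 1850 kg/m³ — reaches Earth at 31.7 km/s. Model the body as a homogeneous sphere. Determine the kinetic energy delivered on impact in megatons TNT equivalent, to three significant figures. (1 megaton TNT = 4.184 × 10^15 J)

v = 31700 m/s.
Mass m = (π/6) ρ d³ = (π/6) × 1850 × (643)³ = 2.575 × 10^11 kg
E = ½ m v² = 0.5 × 2.575 × 10^11 × (31700)² = 1.294 × 10^20 J
   = 1.294 × 10^20 / 4.184×10^15 = 30927 Mt

E ≈ 30900 Mt TNT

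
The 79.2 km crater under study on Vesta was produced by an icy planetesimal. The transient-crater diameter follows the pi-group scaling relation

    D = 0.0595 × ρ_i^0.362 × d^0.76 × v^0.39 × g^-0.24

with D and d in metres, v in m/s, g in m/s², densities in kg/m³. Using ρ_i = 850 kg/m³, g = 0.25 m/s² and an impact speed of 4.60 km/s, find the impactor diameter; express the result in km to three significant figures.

Rearranging for d: d = [D / (0.0595 · 850^0.362 · 4600^0.39 · 0.25^-0.24)]^(1/0.76).
D = 79200 m.
850^0.362 = 11.49
4600^0.39 = 26.82
0.25^-0.24 = 1.395
Denominator = 0.0595 × 11.49 × 26.82 × 1.395 = 25.58
D / 25.58 = 79200 / 25.58 = 3096
d = 3096^(1/0.76) = 3096^1.3158 = 39192 m

d ≈ 39.2 km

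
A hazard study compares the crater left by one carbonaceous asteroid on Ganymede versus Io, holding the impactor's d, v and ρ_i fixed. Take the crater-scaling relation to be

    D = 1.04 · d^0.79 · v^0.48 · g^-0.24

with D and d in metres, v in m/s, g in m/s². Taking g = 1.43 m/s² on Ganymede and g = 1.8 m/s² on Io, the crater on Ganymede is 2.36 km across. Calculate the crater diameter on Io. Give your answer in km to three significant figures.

All impactor-dependent factors cancel in the ratio, leaving D_Io/D_Ganymede = (g_Io/g_Ganymede)^-0.24.
(1.8/1.43)^-0.24 = 1.259^-0.24 = 0.9462
D_Io = 0.9462 × 2.36 km = 2.23 km

D ≈ 2.23 km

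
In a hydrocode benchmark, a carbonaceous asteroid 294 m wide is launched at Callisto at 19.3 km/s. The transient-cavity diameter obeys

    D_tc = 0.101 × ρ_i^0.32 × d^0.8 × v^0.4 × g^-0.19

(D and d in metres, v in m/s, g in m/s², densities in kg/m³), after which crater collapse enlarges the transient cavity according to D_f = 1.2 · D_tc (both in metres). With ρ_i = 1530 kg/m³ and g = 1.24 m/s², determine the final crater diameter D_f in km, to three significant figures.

v = 19300 m/s.
ρ_i^0.32 = 1530^0.32 = 10.45
d^0.8 = 294^0.8 = 94.34
v^0.4 = 19300^0.4 = 51.79
g^-0.19 = 1.24^-0.19 = 0.9600
D_tc = 0.101 × 10.45 × 94.34 × 51.79 × 0.9600 = 4951 m
D_f = 1.2 × 4951 = 5941 m
     = 5.941 km

D_f ≈ 5.94 km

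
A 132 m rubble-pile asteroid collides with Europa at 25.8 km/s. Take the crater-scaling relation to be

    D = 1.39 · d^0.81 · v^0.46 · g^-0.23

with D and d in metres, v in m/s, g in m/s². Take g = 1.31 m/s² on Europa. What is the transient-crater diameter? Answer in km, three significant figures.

In SI units: v = 25800 m/s.
d^0.81 = 132^0.81 = 52.20
v^0.46 = 25800^0.46 = 107.0
g^-0.23 = 1.31^-0.23 = 0.9398
D = 1.39 × 52.20 × 107.0 × 0.9398 = 7296 m
   = 7.296 km

D ≈ 7.30 km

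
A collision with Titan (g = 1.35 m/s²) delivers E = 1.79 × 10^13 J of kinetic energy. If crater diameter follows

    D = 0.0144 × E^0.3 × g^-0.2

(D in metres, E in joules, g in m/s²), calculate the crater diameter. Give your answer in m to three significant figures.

E^0.3 = (1.79 × 10^13)^0.3 = 9.459 × 10^3
g^-0.2 = 1.35^-0.2 = 0.9417
D = 0.0144 × 9.459 × 10^3 × 0.9417 = 128.3 m

D ≈ 128 m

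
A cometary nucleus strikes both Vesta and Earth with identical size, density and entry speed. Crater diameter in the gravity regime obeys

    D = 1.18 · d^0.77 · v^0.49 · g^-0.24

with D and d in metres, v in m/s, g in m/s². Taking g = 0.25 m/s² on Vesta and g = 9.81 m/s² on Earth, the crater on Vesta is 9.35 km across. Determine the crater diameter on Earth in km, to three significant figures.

All impactor-dependent factors cancel in the ratio, leaving D_Earth/D_Vesta = (g_Earth/g_Vesta)^-0.24.
(9.81/0.25)^-0.24 = 39.24^-0.24 = 0.4145
D_Earth = 0.4145 × 9.35 km = 3.88 km

D ≈ 3.88 km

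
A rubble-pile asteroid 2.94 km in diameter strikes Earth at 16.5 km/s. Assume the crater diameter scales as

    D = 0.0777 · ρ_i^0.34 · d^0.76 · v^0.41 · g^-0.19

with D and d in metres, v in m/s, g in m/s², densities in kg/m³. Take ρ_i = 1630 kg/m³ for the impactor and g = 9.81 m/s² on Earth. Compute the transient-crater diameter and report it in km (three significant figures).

In SI units: d = 2940 m, v = 16500 m/s.
ρ_i^0.34 = 1630^0.34 = 12.36
d^0.76 = 2940^0.76 = 432.5
v^0.41 = 16500^0.41 = 53.60
g^-0.19 = 9.81^-0.19 = 0.6480
D = 0.0777 × 12.36 × 432.5 × 53.60 × 0.6480 = 14427 m
   = 14.43 km

D ≈ 14.4 km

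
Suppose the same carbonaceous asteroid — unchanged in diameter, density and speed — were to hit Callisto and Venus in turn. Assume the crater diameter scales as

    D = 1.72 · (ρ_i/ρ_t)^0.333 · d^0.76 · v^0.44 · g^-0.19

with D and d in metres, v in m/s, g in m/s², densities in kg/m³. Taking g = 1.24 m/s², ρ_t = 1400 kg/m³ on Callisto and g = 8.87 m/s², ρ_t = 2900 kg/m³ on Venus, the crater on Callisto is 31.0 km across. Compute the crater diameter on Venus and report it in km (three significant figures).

The impactor-only factors (d, v, ρ_i) cancel in the ratio, leaving D_Venus/D_Callisto = (g_Venus/g_Callisto)^-0.19 · (ρ_t,Callisto/ρ_t,Venus)^0.333.
(8.87/1.24)^-0.19 = 7.153^-0.19 = 0.6881
(1400/2900)^0.333 = 0.4828^0.333 = 0.7847
Ratio = 0.6881 × 0.7847 = 0.5400
D_Venus = 0.5400 × 31.0 km = 16.7 km

D ≈ 16.7 km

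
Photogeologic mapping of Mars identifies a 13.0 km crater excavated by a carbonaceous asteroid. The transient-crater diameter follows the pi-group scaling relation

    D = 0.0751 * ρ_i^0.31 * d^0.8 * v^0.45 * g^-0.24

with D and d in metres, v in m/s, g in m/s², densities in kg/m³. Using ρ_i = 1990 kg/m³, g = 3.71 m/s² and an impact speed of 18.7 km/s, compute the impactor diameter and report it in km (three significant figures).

Rearranging for d: d = [D / (0.0751 · 1990^0.31 · 18700^0.45 · 3.71^-0.24)]^(1/0.8).
D = 13000 m.
1990^0.31 = 10.54
18700^0.45 = 83.62
3.71^-0.24 = 0.7300
Denominator = 0.0751 × 10.54 × 83.62 × 0.7300 = 48.32
D / 48.32 = 13000 / 48.32 = 269.0
d = 269.0^(1/0.8) = 269.0^1.25 = 1089 m

d ≈ 1.09 km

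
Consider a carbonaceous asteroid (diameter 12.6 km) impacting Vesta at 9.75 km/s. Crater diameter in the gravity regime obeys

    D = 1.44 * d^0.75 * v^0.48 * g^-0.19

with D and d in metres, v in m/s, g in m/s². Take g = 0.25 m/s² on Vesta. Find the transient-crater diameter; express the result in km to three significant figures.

In SI units: d = 12600 m, v = 9750 m/s.
d^0.75 = 12600^0.75 = 1189
v^0.48 = 9750^0.48 = 82.17
g^-0.19 = 0.25^-0.19 = 1.301
D = 1.44 × 1189 × 82.17 × 1.301 = 1.830 × 10^5 m
   = 183.0 km

D ≈ 183 km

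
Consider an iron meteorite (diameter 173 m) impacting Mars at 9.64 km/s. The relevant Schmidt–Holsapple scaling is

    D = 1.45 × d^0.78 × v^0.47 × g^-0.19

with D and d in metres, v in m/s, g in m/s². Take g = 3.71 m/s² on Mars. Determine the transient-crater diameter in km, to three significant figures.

In SI units: v = 9640 m/s.
d^0.78 = 173^0.78 = 55.68
v^0.47 = 9640^0.47 = 74.56
g^-0.19 = 3.71^-0.19 = 0.7795
D = 1.45 × 55.68 × 74.56 × 0.7795 = 4692 m
   = 4.692 km

D ≈ 4.69 km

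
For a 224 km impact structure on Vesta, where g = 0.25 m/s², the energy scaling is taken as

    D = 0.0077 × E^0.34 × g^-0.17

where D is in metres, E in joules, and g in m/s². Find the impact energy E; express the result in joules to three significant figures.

Rearranging: E = [D / (0.0077 · g^-0.17)]^(1/0.34).
D = 224000 m.
g^-0.17 = 0.25^-0.17 = 1.266
D / (0.0077 × 1.266) = 224000 / (9.748 × 10^-3) = 2.298 × 10^7
E = (2.298 × 10^7)^2.9412 = 4.479 × 10^21 J

E ≈ 4.48 × 10^21 J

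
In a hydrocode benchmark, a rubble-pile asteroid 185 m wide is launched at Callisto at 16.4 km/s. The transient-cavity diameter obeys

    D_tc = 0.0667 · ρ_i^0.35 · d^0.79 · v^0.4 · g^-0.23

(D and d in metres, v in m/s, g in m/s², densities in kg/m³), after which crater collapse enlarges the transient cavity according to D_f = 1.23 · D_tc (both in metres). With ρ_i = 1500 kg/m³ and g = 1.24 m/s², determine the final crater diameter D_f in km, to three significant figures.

v = 16400 m/s.
ρ_i^0.35 = 1500^0.35 = 12.93
d^0.79 = 185^0.79 = 61.81
v^0.4 = 16400^0.4 = 48.52
g^-0.23 = 1.24^-0.23 = 0.9517
D_tc = 0.0667 × 12.93 × 61.81 × 48.52 × 0.9517 = 2462 m
D_f = 1.23 × 2462 = 3028 m
     = 3.028 km

D_f ≈ 3.03 km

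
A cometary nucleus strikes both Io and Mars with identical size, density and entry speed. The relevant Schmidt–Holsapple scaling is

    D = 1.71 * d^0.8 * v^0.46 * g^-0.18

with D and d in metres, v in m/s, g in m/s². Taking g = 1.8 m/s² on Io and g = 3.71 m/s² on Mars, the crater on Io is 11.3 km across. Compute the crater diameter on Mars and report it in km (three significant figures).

D ≈ 9.92 km

All impactor-dependent factors cancel in the ratio, leaving D_Mars/D_Io = (g_Mars/g_Io)^-0.18.
(3.71/1.8)^-0.18 = 2.061^-0.18 = 0.8779
D_Mars = 0.8779 × 11.3 km = 9.92 km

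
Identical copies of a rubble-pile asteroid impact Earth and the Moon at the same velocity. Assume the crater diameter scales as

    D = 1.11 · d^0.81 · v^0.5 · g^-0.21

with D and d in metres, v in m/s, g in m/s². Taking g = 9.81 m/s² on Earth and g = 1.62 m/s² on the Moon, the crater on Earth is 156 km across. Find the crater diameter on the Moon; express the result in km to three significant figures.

All impactor-dependent factors cancel in the ratio, leaving D_Moon/D_Earth = (g_Moon/g_Earth)^-0.21.
(1.62/9.81)^-0.21 = 0.1651^-0.21 = 1.460
D_Moon = 1.460 × 156 km = 228 km

D ≈ 228 km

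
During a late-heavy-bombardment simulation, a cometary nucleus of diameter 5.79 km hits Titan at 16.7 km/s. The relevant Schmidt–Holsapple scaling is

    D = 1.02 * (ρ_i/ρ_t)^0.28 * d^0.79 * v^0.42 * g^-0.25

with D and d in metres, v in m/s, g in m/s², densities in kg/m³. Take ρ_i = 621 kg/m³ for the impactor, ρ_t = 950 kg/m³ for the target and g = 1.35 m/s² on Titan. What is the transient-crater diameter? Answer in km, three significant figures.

In SI units: d = 5790 m, v = 16700 m/s.
(ρ_i/ρ_t)^0.28 = (621/950)^0.28 = 0.8878
d^0.79 = 5790^0.79 = 938.7
v^0.42 = 16700^0.42 = 59.37
g^-0.25 = 1.35^-0.25 = 0.9277
D = 1.02 × 0.8878 × 938.7 × 59.37 × 0.9277 = 46818 m
   = 46.82 km

D ≈ 46.8 km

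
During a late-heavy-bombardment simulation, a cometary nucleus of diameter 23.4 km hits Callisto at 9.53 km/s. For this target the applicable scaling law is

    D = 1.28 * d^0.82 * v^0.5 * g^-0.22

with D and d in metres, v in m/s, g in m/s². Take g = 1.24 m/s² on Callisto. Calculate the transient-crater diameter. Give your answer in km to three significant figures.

In SI units: d = 23400 m, v = 9530 m/s.
d^0.82 = 23400^0.82 = 3826
v^0.5 = 9530^0.5 = 97.62
g^-0.22 = 1.24^-0.22 = 0.9538
D = 1.28 × 3826 × 97.62 × 0.9538 = 4.560 × 10^5 m
   = 456.0 km

D ≈ 456 km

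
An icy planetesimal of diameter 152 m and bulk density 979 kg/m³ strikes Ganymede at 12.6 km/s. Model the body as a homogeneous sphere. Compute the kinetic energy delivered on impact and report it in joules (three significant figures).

E ≈ 1.43 × 10^17 J

v = 12600 m/s.
Mass m = (π/6) ρ d³ = (π/6) × 979 × (152)³ = 1.800 × 10^9 kg
E = ½ m v² = 0.5 × 1.800 × 10^9 × (12600)² = 1.429 × 10^17 J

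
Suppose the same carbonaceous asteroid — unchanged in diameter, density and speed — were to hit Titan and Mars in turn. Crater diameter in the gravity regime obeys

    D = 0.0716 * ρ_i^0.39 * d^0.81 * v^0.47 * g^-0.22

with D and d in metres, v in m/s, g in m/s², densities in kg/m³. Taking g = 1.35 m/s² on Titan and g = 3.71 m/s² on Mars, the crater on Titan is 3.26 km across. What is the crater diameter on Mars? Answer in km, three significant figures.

All impactor-dependent factors cancel in the ratio, leaving D_Mars/D_Titan = (g_Mars/g_Titan)^-0.22.
(3.71/1.35)^-0.22 = 2.748^-0.22 = 0.8006
D_Mars = 0.8006 × 3.26 km = 2.61 km

D ≈ 2.61 km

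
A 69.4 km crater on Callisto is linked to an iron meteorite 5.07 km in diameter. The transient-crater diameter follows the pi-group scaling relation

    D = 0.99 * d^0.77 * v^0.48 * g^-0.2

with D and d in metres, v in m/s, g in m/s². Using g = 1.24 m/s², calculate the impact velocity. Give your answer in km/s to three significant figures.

Rearranging for v: v = [D / (0.99 · 5070^0.77 · 1.24^-0.2)]^(1/0.48).
D = 69400 m.
5070^0.77 = 712.6
1.24^-0.2 = 0.9579
Denominator = 0.99 × 712.6 × 0.9579 = 675.8
D / 675.8 = 69400 / 675.8 = 102.7
v = 102.7^(1/0.48) = 102.7^2.0833 = 15513 m/s

v ≈ 15.5 km/s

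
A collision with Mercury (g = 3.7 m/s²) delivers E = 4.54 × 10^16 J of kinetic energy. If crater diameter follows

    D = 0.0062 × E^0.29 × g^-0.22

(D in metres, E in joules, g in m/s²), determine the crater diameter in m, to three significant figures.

E^0.29 = (4.54 × 10^16)^0.29 = 6.769 × 10^4
g^-0.22 = 3.7^-0.22 = 0.7499
D = 0.0062 × 6.769 × 10^4 × 0.7499 = 314.7 m

D ≈ 315 m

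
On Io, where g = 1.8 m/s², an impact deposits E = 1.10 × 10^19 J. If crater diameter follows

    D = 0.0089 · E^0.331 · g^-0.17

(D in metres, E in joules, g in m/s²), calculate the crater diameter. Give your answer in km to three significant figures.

D ≈ 16.2 km

E^0.331 = (1.10 × 10^19)^0.331 = 2.008 × 10^6
g^-0.17 = 1.8^-0.17 = 0.9049
D = 0.0089 × 2.008 × 10^6 × 0.9049 = 16172 m
   = 16.17 km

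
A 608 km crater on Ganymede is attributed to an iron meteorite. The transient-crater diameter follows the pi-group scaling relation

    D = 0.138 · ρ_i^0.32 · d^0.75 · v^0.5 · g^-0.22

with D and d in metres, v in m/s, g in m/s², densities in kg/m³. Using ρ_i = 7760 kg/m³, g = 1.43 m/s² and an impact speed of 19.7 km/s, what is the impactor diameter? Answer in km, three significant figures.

Rearranging for d: d = [D / (0.138 · 7760^0.32 · 19700^0.5 · 1.43^-0.22)]^(1/0.75).
D = 608000 m.
7760^0.32 = 17.57
19700^0.5 = 140.4
1.43^-0.22 = 0.9243
Denominator = 0.138 × 17.57 × 140.4 × 0.9243 = 314.7
D / 314.7 = 608000 / 314.7 = 1932
d = 1932^(1/0.75) = 1932^1.3333 = 24057 m

d ≈ 24.1 km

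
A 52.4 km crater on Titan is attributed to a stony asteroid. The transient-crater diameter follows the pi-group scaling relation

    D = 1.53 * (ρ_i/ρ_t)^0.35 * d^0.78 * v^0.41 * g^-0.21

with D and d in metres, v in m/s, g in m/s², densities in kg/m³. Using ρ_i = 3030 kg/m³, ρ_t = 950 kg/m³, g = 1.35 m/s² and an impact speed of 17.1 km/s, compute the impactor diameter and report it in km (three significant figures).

Rearranging for d: d = [D / (1.53 · (3030/950)^0.35 · 17100^0.41 · 1.35^-0.21)]^(1/0.78).
D = 52400 m.
(3030/950)^0.35 = 1.501
17100^0.41 = 54.39
1.35^-0.21 = 0.9389
Denominator = 1.53 × 1.501 × 54.39 × 0.9389 = 117.3
D / 117.3 = 52400 / 117.3 = 446.7
d = 446.7^(1/0.78) = 446.7^1.2821 = 2498 m

d ≈ 2.50 km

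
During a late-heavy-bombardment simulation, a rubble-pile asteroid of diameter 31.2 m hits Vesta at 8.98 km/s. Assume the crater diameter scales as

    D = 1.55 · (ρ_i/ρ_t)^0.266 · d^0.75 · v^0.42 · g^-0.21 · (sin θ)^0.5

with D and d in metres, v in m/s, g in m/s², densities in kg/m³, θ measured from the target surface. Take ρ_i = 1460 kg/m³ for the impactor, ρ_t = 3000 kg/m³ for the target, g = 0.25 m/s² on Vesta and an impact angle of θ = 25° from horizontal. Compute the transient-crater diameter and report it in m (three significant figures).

In SI units: v = 8980 m/s.
(ρ_i/ρ_t)^0.266 = (1460/3000)^0.266 = 0.8257
d^0.75 = 31.2^0.75 = 13.20
v^0.42 = 8980^0.42 = 45.75
g^-0.21 = 0.25^-0.21 = 1.338
(sin 25°)^0.5 = 0.4226^0.5 = 0.6501
D = 1.55 × 0.8257 × 13.20 × 45.75 × 1.338 × 0.6501 = 672.3 m

D ≈ 672 m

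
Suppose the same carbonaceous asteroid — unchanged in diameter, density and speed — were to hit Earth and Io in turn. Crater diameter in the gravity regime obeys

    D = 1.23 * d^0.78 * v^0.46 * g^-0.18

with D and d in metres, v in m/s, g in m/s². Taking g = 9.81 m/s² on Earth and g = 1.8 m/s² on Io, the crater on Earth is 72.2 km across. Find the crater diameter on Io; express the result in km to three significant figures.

All impactor-dependent factors cancel in the ratio, leaving D_Io/D_Earth = (g_Io/g_Earth)^-0.18.
(1.8/9.81)^-0.18 = 0.1835^-0.18 = 1.357
D_Io = 1.357 × 72.2 km = 98.0 km

D ≈ 98.0 km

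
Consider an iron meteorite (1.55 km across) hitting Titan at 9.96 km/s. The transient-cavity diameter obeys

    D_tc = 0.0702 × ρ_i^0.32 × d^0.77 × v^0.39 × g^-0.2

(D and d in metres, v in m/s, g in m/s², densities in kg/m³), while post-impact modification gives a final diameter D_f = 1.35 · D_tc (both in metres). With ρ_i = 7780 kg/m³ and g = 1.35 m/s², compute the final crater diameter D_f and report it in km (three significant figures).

In SI: d = 1550 m, v = 9960 m/s.
ρ_i^0.32 = 7780^0.32 = 17.58
d^0.77 = 1550^0.77 = 286.1
v^0.39 = 9960^0.39 = 36.25
g^-0.2 = 1.35^-0.2 = 0.9417
D_tc = 0.0702 × 17.58 × 286.1 × 36.25 × 0.9417 = 12050 m
D_f = 1.35 × 12050 = 16268 m
     = 16.27 km

D_f ≈ 16.3 km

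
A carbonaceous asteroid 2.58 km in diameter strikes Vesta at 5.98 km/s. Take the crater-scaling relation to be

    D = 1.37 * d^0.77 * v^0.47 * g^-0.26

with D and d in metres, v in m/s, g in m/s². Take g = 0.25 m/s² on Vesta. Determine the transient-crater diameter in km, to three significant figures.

D ≈ 49.6 km

In SI units: d = 2580 m, v = 5980 m/s.
d^0.77 = 2580^0.77 = 423.6
v^0.47 = 5980^0.47 = 59.57
g^-0.26 = 0.25^-0.26 = 1.434
D = 1.37 × 423.6 × 59.57 × 1.434 = 49574 m
   = 49.57 km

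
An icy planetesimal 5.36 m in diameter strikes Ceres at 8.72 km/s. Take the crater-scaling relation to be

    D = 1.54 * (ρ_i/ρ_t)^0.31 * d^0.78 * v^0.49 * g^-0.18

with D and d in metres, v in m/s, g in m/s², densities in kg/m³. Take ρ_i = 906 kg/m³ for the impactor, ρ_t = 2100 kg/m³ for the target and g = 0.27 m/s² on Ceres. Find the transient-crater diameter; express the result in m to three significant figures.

In SI units: v = 8720 m/s.
(ρ_i/ρ_t)^0.31 = (906/2100)^0.31 = 0.7706
d^0.78 = 5.36^0.78 = 3.705
v^0.49 = 8720^0.49 = 85.28
g^-0.18 = 0.27^-0.18 = 1.266
D = 1.54 × 0.7706 × 3.705 × 85.28 × 1.266 = 474.7 m

D ≈ 475 m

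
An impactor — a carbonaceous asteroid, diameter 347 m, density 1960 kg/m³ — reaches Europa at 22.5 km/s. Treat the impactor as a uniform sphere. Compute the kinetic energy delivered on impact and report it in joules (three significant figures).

E ≈ 1.09 × 10^19 J

v = 22500 m/s.
Mass m = (π/6) ρ d³ = (π/6) × 1960 × (347)³ = 4.288 × 10^10 kg
E = ½ m v² = 0.5 × 4.288 × 10^10 × (22500)² = 1.085 × 10^19 J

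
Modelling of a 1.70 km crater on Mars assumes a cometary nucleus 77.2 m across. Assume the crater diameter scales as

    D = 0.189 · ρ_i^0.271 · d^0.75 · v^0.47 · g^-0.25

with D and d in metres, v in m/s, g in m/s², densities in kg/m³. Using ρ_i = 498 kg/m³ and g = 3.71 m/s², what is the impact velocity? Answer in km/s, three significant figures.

Rearranging for v: v = [D / (0.189 · 498^0.271 · 77.2^0.75 · 3.71^-0.25)]^(1/0.47).
D = 1700 m.
498^0.271 = 5.382
77.2^0.75 = 26.04
3.71^-0.25 = 0.7205
Denominator = 0.189 × 5.382 × 26.04 × 0.7205 = 19.08
D / 19.08 = 1700 / 19.08 = 89.10
v = 89.10^(1/0.47) = 89.10^2.1277 = 14085 m/s

v ≈ 14.1 km/s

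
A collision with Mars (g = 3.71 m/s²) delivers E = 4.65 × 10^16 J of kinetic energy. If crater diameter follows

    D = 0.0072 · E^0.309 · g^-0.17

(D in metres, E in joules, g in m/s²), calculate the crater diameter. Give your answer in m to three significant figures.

D ≈ 814 m

E^0.309 = (4.65 × 10^16)^0.309 = 1.413 × 10^5
g^-0.17 = 3.71^-0.17 = 0.8002
D = 0.0072 × 1.413 × 10^5 × 0.8002 = 814.1 m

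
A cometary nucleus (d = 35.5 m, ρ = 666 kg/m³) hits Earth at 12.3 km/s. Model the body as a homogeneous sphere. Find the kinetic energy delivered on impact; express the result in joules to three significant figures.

E ≈ 1.18 × 10^15 J

v = 12300 m/s.
Mass m = (π/6) ρ d³ = (π/6) × 666 × (35.5)³ = 1.560 × 10^7 kg
E = ½ m v² = 0.5 × 1.560 × 10^7 × (12300)² = 1.180 × 10^15 J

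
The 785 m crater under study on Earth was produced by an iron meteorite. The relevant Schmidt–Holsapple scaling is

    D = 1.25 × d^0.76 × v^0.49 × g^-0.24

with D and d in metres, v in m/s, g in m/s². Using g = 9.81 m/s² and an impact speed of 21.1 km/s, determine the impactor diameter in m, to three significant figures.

d ≈ 16.1 m

Rearranging for d: d = [D / (1.25 · 21100^0.49 · 9.81^-0.24)]^(1/0.76).
21100^0.49 = 131.5
9.81^-0.24 = 0.5781
Denominator = 1.25 × 131.5 × 0.5781 = 95.03
D / 95.03 = 785 / 95.03 = 8.261
d = 8.261^(1/0.76) = 8.261^1.3158 = 16.09 m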